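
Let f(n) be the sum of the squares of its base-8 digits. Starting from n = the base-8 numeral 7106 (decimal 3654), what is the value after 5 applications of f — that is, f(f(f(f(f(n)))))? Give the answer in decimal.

3654 = (7,1,0,6)_8 → 7² + 1² + 0² + 6² = 49 + 1 + 0 + 36 = 86
86 = (1,2,6)_8 → 1² + 2² + 6² = 1 + 4 + 36 = 41
41 = (5,1)_8 → 5² + 1² = 25 + 1 = 26
26 = (3,2)_8 → 3² + 2² = 9 + 4 = 13
13 = (1,5)_8 → 1² + 5² = 1 + 25 = 26

26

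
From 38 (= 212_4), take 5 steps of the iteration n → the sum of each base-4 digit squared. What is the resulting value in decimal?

1

38 = (2,1,2)_4 → 9
9 = (2,1)_4 → 5
5 = (1,1)_4 → 2
2 = (2)_4 → 4
4 = (1,0)_4 → 1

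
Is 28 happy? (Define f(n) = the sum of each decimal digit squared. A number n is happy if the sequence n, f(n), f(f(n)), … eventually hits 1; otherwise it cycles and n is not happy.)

28 → 2² + 8² = 68
68 → 6² + 8² = 100
100 → 1² + 0² + 0² = 1  — reached 1.

happy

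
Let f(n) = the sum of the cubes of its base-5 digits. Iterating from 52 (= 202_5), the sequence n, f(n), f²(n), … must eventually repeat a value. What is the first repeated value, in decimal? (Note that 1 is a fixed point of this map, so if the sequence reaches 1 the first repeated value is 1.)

28

52 = (2,0,2)_5 → 2³ + 0³ + 2³ = 16
16 = (3,1)_5 → 3³ + 1³ = 28
28 = (1,0,3)_5 → 1³ + 0³ + 3³ = 28  — 28 already appeared earlier.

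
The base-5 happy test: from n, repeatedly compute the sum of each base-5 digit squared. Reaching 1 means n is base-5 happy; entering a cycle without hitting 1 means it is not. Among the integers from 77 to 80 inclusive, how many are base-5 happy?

1

77: 77 → 13 → 13  (repeats 13)
78: 78 → 18 → 18  (repeats 18)
79: 79 → 25 → 1  (reaches 1)
80: 80 → 10 → 4 → 16 → 10  (repeats 10)
base-5 happy: 79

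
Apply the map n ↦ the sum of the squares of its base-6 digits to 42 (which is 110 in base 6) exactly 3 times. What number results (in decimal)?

16

42 = (1,1,0)_6 → 1² + 1² + 0² = 1 + 1 + 0 = 2
2 = (2)_6 → 2² = 4
4 = (4)_6 → 4² = 16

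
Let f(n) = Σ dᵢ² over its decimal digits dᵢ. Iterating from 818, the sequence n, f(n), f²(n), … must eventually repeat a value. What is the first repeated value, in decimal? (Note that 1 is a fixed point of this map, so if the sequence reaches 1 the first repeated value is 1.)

1

818 → 8² + 1² + 8² = 64 + 1 + 64 = 129
129 → 1² + 2² + 9² = 1 + 4 + 81 = 86
86 → 8² + 6² = 64 + 36 = 100
100 → 1² + 0² + 0² = 1 + 0 + 0 = 1  — reached the fixed point 1.
1 → 1, so 1 is the first repeated value.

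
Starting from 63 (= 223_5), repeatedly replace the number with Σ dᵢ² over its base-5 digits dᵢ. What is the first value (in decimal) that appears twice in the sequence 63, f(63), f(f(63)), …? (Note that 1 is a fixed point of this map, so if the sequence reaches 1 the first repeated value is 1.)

63 = (2,2,3)_5 → 2² + 2² + 3² = 4 + 4 + 9 = 17
17 = (3,2)_5 → 3² + 2² = 9 + 4 = 13
13 = (2,3)_5 → 2² + 3² = 4 + 9 = 13  — 13 already appeared earlier.

13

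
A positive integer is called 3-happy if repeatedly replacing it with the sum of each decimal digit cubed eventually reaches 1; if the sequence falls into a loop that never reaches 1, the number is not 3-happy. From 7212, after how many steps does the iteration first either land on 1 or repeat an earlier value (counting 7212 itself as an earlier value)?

8

7212 → 7³ + 2³ + 1³ + 2³ = 343 + 8 + 1 + 8 = 360
360 → 3³ + 6³ + 0³ = 27 + 216 + 0 = 243
243 → 2³ + 4³ + 3³ = 8 + 64 + 27 = 99
99 → 9³ + 9³ = 729 + 729 = 1458
1458 → 1³ + 4³ + 5³ + 8³ = 1 + 64 + 125 + 512 = 702
702 → 7³ + 0³ + 2³ = 343 + 0 + 8 = 351
351 → 3³ + 5³ + 1³ = 27 + 125 + 1 = 153
153 → 1³ + 5³ + 3³ = 1 + 125 + 27 = 153  — 153 repeats.
That took 8 steps.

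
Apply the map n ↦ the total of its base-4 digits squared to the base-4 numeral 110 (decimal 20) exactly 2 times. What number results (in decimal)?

20 = (1,1,0)_4 → 2
2 = (2)_4 → 4

4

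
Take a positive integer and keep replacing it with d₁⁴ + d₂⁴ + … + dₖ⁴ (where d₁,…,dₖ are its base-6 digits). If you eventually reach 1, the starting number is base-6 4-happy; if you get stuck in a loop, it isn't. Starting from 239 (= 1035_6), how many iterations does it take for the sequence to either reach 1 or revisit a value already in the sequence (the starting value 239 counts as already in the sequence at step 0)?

239 = (1,0,3,5)_6 → 1⁴ + 0⁴ + 3⁴ + 5⁴ = 1 + 0 + 81 + 625 = 707
707 = (3,1,3,5)_6 → 3⁴ + 1⁴ + 3⁴ + 5⁴ = 81 + 1 + 81 + 625 = 788
788 = (3,3,5,2)_6 → 3⁴ + 3⁴ + 5⁴ + 2⁴ = 81 + 81 + 625 + 16 = 803
803 = (3,4,1,5)_6 → 3⁴ + 4⁴ + 1⁴ + 5⁴ = 81 + 256 + 1 + 625 = 963
963 = (4,2,4,3)_6 → 4⁴ + 2⁴ + 4⁴ + 3⁴ = 256 + 16 + 256 + 81 = 609
609 = (2,4,5,3)_6 → 2⁴ + 4⁴ + 5⁴ + 3⁴ = 16 + 256 + 625 + 81 = 978
978 = (4,3,1,0)_6 → 4⁴ + 3⁴ + 1⁴ + 0⁴ = 256 + 81 + 1 + 0 = 338
338 = (1,3,2,2)_6 → 1⁴ + 3⁴ + 2⁴ + 2⁴ = 1 + 81 + 16 + 16 = 114
114 = (3,1,0)_6 → 3⁴ + 1⁴ + 0⁴ = 81 + 1 + 0 = 82
82 = (2,1,4)_6 → 2⁴ + 1⁴ + 4⁴ = 16 + 1 + 256 = 273
273 = (1,1,3,3)_6 → 1⁴ + 1⁴ + 3⁴ + 3⁴ = 1 + 1 + 81 + 81 = 164
164 = (4,3,2)_6 → 4⁴ + 3⁴ + 2⁴ = 256 + 81 + 16 = 353
353 = (1,3,4,5)_6 → 1⁴ + 3⁴ + 4⁴ + 5⁴ = 1 + 81 + 256 + 625 = 963  — 963 repeats.
That took 13 steps.

13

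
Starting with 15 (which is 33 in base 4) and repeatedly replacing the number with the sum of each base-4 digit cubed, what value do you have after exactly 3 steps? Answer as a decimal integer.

15 = (3,3)_4 → 54
54 = (3,1,2)_4 → 36
36 = (2,1,0)_4 → 9

9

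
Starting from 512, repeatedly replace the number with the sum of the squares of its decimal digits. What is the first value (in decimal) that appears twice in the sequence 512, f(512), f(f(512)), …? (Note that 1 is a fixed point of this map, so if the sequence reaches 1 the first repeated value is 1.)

37

512 → 5² + 1² + 2² = 30
30 → 3² + 0² = 9
9 → 9² = 81
81 → 8² + 1² = 65
65 → 6² + 5² = 61
61 → 6² + 1² = 37
37 → 3² + 7² = 58
58 → 5² + 8² = 89
89 → 8² + 9² = 145
145 → 1² + 4² + 5² = 42
42 → 4² + 2² = 20
20 → 2² + 0² = 4
4 → 4² = 16
16 → 1² + 6² = 37  — 37 already appeared earlier.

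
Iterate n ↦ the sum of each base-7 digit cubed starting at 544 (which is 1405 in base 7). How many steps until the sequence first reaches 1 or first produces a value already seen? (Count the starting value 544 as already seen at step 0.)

4

544 = (1,4,0,5)_7 → 1³ + 4³ + 0³ + 5³ = 190
190 = (3,6,1)_7 → 3³ + 6³ + 1³ = 244
244 = (4,6,6)_7 → 4³ + 6³ + 6³ = 496
496 = (1,3,0,6)_7 → 1³ + 3³ + 0³ + 6³ = 244  — 244 repeats.
That took 4 steps.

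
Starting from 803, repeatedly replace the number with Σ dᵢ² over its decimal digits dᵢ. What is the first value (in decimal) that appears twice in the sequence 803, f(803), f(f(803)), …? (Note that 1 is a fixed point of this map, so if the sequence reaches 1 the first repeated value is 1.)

58

803 → 8² + 0² + 3² = 73
73 → 7² + 3² = 58
58 → 5² + 8² = 89
89 → 8² + 9² = 145
145 → 1² + 4² + 5² = 42
42 → 4² + 2² = 20
20 → 2² + 0² = 4
4 → 4² = 16
16 → 1² + 6² = 37
37 → 3² + 7² = 58  — 58 already appeared earlier.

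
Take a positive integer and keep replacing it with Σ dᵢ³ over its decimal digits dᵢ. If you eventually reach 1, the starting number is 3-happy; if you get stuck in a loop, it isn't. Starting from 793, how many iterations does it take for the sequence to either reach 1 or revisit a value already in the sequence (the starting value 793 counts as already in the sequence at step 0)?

793 → 7³ + 9³ + 3³ = 343 + 729 + 27 = 1099
1099 → 1³ + 0³ + 9³ + 9³ = 1 + 0 + 729 + 729 = 1459
1459 → 1³ + 4³ + 5³ + 9³ = 1 + 64 + 125 + 729 = 919
919 → 9³ + 1³ + 9³ = 729 + 1 + 729 = 1459  — 1459 repeats.
That took 4 steps.

4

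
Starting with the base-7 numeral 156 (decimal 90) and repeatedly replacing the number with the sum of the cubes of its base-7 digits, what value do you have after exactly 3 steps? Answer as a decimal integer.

282

90 = (1,5,6)_7 → 1³ + 5³ + 6³ = 1 + 125 + 216 = 342
342 = (6,6,6)_7 → 6³ + 6³ + 6³ = 216 + 216 + 216 = 648
648 = (1,6,1,4)_7 → 1³ + 6³ + 1³ + 4³ = 1 + 216 + 1 + 64 = 282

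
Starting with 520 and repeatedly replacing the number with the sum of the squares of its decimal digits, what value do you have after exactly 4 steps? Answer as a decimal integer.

520 → 5² + 2² + 0² = 29
29 → 2² + 9² = 85
85 → 8² + 5² = 89
89 → 8² + 9² = 145

145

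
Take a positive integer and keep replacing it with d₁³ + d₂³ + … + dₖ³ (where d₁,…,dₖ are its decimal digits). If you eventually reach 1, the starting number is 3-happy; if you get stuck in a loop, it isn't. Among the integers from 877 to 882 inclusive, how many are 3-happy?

1

877: 877 → 1198 → 1243 → 100 → 1  — 3-happy
878: 878 → 1367 → 587 → 980 → 1241 → 74 → 407 → 407  — not 3-happy
879: 879 → 1584 → 702 → 351 → 153 → 153  — not 3-happy
880: 880 → 1024 → 73 → 370 → 370  — not 3-happy
881: 881 → 1025 → 134 → 92 → 737 → 713 → 371 → 371  — not 3-happy
882: 882 → 1032 → 36 → 243 → 99 → 1458 → 702 → 351 → 153 → 153  — not 3-happy
3-happy: 877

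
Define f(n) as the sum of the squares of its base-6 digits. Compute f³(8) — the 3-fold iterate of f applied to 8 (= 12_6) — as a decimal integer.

8 = (1,2)_6 → 1² + 2² = 5
5 = (5)_6 → 5² = 25
25 = (4,1)_6 → 4² + 1² = 17

17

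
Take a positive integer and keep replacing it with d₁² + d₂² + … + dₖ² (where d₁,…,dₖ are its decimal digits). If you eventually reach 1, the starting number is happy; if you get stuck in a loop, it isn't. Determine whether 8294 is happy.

8294 → 8² + 2² + 9² + 4² = 64 + 4 + 81 + 16 = 165
165 → 1² + 6² + 5² = 1 + 36 + 25 = 62
62 → 6² + 2² = 36 + 4 = 40
40 → 4² + 0² = 16 + 0 = 16
16 → 1² + 6² = 1 + 36 = 37
37 → 3² + 7² = 9 + 49 = 58
58 → 5² + 8² = 25 + 64 = 89
89 → 8² + 9² = 64 + 81 = 145
145 → 1² + 4² + 5² = 1 + 16 + 25 = 42
42 → 4² + 2² = 16 + 4 = 20
20 → 2² + 0² = 4 + 0 = 4
4 → 4² = 16  — 16 already seen; the sequence cycles without reaching 1.

not happy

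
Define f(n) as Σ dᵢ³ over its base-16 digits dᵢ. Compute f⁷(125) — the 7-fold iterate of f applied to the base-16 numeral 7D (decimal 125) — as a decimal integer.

125 = (7,13)_16 → 2540
2540 = (9,14,12)_16 → 5201
5201 = (1,4,5,1)_16 → 191
191 = (11,15)_16 → 4706
4706 = (1,2,6,2)_16 → 233
233 = (14,9)_16 → 3473
3473 = (13,9,1)_16 → 2927

2927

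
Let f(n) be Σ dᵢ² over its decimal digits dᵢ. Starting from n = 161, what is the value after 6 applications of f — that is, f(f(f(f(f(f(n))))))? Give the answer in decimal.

42

161 → 1² + 6² + 1² = 38
38 → 3² + 8² = 73
73 → 7² + 3² = 58
58 → 5² + 8² = 89
89 → 8² + 9² = 145
145 → 1² + 4² + 5² = 42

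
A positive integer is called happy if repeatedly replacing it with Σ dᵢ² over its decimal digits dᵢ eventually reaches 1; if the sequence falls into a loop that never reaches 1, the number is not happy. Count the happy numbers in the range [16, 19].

16: 16 → 37 → 58 → 89 → 145 → 42 → 20 → 4 → 16  — not happy
17: 17 → 50 → 25 → 29 → 85 → 89 → 145 → 42 → 20 → 4 → 16 → 37 → 58 → 89  — not happy
18: 18 → 65 → 61 → 37 → 58 → 89 → 145 → 42 → 20 → 4 → 16 → 37  — not happy
19: 19 → 82 → 68 → 100 → 1  — happy
happy: 19

1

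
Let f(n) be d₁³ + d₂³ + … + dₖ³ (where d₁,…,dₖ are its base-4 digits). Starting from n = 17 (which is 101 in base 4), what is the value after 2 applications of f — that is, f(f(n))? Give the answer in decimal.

17 = (1,0,1)_4 → 1³ + 0³ + 1³ = 1 + 0 + 1 = 2
2 = (2)_4 → 2³ = 8

8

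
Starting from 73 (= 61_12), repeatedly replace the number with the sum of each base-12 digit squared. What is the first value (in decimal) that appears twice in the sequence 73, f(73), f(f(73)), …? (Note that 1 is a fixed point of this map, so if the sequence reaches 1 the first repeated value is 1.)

73 = (6,1)_12 → 6² + 1² = 37
37 = (3,1)_12 → 3² + 1² = 10
10 = (10)_12 → 10² = 100
100 = (8,4)_12 → 8² + 4² = 80
80 = (6,8)_12 → 6² + 8² = 100  — 100 already appeared earlier.

100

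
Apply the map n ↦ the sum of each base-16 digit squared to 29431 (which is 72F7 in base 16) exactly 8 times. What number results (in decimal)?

1

29431 = (7,2,15,7)_16 → 7² + 2² + 15² + 7² = 49 + 4 + 225 + 49 = 327
327 = (1,4,7)_16 → 1² + 4² + 7² = 1 + 16 + 49 = 66
66 = (4,2)_16 → 4² + 2² = 16 + 4 = 20
20 = (1,4)_16 → 1² + 4² = 1 + 16 = 17
17 = (1,1)_16 → 1² + 1² = 1 + 1 = 2
2 = (2)_16 → 2² = 4
4 = (4)_16 → 4² = 16
16 = (1,0)_16 → 1² + 0² = 1 + 0 = 1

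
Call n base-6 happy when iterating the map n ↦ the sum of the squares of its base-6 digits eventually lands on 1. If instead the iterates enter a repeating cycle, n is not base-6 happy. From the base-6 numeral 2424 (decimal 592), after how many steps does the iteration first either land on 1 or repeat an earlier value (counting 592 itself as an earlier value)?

592 = (2,4,2,4)_6 → 2² + 4² + 2² + 4² = 40
40 = (1,0,4)_6 → 1² + 0² + 4² = 17
17 = (2,5)_6 → 2² + 5² = 29
29 = (4,5)_6 → 4² + 5² = 41
41 = (1,0,5)_6 → 1² + 0² + 5² = 26
26 = (4,2)_6 → 4² + 2² = 20
20 = (3,2)_6 → 3² + 2² = 13
13 = (2,1)_6 → 2² + 1² = 5
5 = (5)_6 → 5² = 25
25 = (4,1)_6 → 4² + 1² = 17  — 17 repeats.
That took 10 steps.

10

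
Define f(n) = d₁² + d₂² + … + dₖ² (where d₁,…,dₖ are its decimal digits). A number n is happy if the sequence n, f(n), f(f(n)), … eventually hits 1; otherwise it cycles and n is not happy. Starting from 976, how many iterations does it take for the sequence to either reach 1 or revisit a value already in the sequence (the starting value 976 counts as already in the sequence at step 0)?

976 → 166
166 → 73
73 → 58
58 → 89
89 → 145
145 → 42
42 → 20
20 → 4
4 → 16
16 → 37
37 → 58  — 58 repeats.
That took 11 steps.

11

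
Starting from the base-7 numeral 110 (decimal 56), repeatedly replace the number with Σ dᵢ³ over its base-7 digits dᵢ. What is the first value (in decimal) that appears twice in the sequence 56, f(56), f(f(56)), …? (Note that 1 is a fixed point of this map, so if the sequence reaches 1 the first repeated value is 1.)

2

56 = (1,1,0)_7 → 1³ + 1³ + 0³ = 2
2 = (2)_7 → 2³ = 8
8 = (1,1)_7 → 1³ + 1³ = 2  — 2 already appeared earlier.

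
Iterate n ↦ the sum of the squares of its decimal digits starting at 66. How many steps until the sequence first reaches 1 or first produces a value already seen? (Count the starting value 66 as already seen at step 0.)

15

66 → 6² + 6² = 72
72 → 7² + 2² = 53
53 → 5² + 3² = 34
34 → 3² + 4² = 25
25 → 2² + 5² = 29
29 → 2² + 9² = 85
85 → 8² + 5² = 89
89 → 8² + 9² = 145
145 → 1² + 4² + 5² = 42
42 → 4² + 2² = 20
20 → 2² + 0² = 4
4 → 4² = 16
16 → 1² + 6² = 37
37 → 3² + 7² = 58
58 → 5² + 8² = 89  — 89 repeats.
That took 15 steps.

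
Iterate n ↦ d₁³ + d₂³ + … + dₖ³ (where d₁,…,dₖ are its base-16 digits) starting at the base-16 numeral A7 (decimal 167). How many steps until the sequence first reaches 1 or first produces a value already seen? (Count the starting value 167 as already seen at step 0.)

167 = (10,7)_16 → 10³ + 7³ = 1343
1343 = (5,3,15)_16 → 5³ + 3³ + 15³ = 3527
3527 = (13,12,7)_16 → 13³ + 12³ + 7³ = 4268
4268 = (1,0,10,12)_16 → 1³ + 0³ + 10³ + 12³ = 2729
2729 = (10,10,9)_16 → 10³ + 10³ + 9³ = 2729  — 2729 repeats.
That took 5 steps.

5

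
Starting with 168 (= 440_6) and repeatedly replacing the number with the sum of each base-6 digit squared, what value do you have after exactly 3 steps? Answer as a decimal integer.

41

168 = (4,4,0)_6 → 4² + 4² + 0² = 16 + 16 + 0 = 32
32 = (5,2)_6 → 5² + 2² = 25 + 4 = 29
29 = (4,5)_6 → 4² + 5² = 16 + 25 = 41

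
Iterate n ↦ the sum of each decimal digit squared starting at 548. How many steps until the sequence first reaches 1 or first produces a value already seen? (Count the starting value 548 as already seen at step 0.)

548 → 5² + 4² + 8² = 25 + 16 + 64 = 105
105 → 1² + 0² + 5² = 1 + 0 + 25 = 26
26 → 2² + 6² = 4 + 36 = 40
40 → 4² + 0² = 16 + 0 = 16
16 → 1² + 6² = 1 + 36 = 37
37 → 3² + 7² = 9 + 49 = 58
58 → 5² + 8² = 25 + 64 = 89
89 → 8² + 9² = 64 + 81 = 145
145 → 1² + 4² + 5² = 1 + 16 + 25 = 42
42 → 4² + 2² = 16 + 4 = 20
20 → 2² + 0² = 4 + 0 = 4
4 → 4² = 16  — 16 repeats.
That took 12 steps.

12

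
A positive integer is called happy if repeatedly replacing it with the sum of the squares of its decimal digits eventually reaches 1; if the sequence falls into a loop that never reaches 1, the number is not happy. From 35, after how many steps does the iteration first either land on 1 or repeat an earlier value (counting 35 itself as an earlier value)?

13

35 → 3² + 5² = 34
34 → 3² + 4² = 25
25 → 2² + 5² = 29
29 → 2² + 9² = 85
85 → 8² + 5² = 89
89 → 8² + 9² = 145
145 → 1² + 4² + 5² = 42
42 → 4² + 2² = 20
20 → 2² + 0² = 4
4 → 4² = 16
16 → 1² + 6² = 37
37 → 3² + 7² = 58
58 → 5² + 8² = 89  — 89 repeats.
That took 13 steps.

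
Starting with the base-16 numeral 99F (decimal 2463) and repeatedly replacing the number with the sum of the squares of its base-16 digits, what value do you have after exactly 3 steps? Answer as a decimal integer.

116

2463 = (9,9,15)_16 → 9² + 9² + 15² = 81 + 81 + 225 = 387
387 = (1,8,3)_16 → 1² + 8² + 3² = 1 + 64 + 9 = 74
74 = (4,10)_16 → 4² + 10² = 16 + 100 = 116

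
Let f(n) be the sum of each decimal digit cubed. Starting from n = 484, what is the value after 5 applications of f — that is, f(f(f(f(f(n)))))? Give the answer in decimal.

484 → 640
640 → 280
280 → 520
520 → 133
133 → 55

55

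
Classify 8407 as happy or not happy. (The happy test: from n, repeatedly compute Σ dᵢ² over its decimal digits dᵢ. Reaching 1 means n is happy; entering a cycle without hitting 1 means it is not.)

happy

8407 → 129
129 → 86
86 → 100
100 → 1  — reached 1.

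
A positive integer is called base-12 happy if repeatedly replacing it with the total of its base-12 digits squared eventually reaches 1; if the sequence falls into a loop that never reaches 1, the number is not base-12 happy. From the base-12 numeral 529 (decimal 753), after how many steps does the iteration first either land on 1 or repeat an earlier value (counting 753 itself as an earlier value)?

753 = (5,2,9)_12 → 5² + 2² + 9² = 25 + 4 + 81 = 110
110 = (9,2)_12 → 9² + 2² = 81 + 4 = 85
85 = (7,1)_12 → 7² + 1² = 49 + 1 = 50
50 = (4,2)_12 → 4² + 2² = 16 + 4 = 20
20 = (1,8)_12 → 1² + 8² = 1 + 64 = 65
65 = (5,5)_12 → 5² + 5² = 25 + 25 = 50  — 50 repeats.
That took 6 steps.

6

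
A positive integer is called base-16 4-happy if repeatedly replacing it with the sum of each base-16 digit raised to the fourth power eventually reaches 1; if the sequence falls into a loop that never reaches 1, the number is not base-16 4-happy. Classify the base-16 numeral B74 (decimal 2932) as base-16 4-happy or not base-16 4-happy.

not base-16 4-happy

2932 = (11,7,4)_16 → 11⁴ + 7⁴ + 4⁴ = 17298
17298 = (4,3,9,2)_16 → 4⁴ + 3⁴ + 9⁴ + 2⁴ = 6914
6914 = (1,11,0,2)_16 → 1⁴ + 11⁴ + 0⁴ + 2⁴ = 14658
14658 = (3,9,4,2)_16 → 3⁴ + 9⁴ + 4⁴ + 2⁴ = 6914  — 6914 already seen; the sequence cycles without reaching 1.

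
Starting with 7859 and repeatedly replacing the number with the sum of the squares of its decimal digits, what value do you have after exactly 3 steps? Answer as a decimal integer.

7859 → 7² + 8² + 5² + 9² = 49 + 64 + 25 + 81 = 219
219 → 2² + 1² + 9² = 4 + 1 + 81 = 86
86 → 8² + 6² = 64 + 36 = 100

100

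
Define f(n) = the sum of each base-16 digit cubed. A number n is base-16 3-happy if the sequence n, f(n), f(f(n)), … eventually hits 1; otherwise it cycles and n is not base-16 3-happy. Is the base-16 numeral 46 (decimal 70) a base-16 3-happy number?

base-16 3-happy

70 = (4,6)_16 → 4³ + 6³ = 64 + 216 = 280
280 = (1,1,8)_16 → 1³ + 1³ + 8³ = 1 + 1 + 512 = 514
514 = (2,0,2)_16 → 2³ + 0³ + 2³ = 8 + 0 + 8 = 16
16 = (1,0)_16 → 1³ + 0³ = 1 + 0 = 1  — reached 1.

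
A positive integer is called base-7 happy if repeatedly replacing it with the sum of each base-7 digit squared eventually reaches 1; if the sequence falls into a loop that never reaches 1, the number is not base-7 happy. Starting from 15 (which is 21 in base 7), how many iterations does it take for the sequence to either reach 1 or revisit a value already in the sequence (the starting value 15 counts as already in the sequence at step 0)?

3

15 = (2,1)_7 → 2² + 1² = 5
5 = (5)_7 → 5² = 25
25 = (3,4)_7 → 3² + 4² = 25  — 25 repeats.
That took 3 steps.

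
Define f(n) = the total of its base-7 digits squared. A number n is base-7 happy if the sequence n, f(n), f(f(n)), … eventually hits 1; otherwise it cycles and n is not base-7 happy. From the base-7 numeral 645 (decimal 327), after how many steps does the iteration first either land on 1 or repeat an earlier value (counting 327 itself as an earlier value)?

327 = (6,4,5)_7 → 6² + 4² + 5² = 77
77 = (1,4,0)_7 → 1² + 4² + 0² = 17
17 = (2,3)_7 → 2² + 3² = 13
13 = (1,6)_7 → 1² + 6² = 37
37 = (5,2)_7 → 5² + 2² = 29
29 = (4,1)_7 → 4² + 1² = 17  — 17 repeats.
That took 6 steps.

6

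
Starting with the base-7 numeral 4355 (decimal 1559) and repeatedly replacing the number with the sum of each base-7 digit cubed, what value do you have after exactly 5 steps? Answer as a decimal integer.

1559 = (4,3,5,5)_7 → 4³ + 3³ + 5³ + 5³ = 64 + 27 + 125 + 125 = 341
341 = (6,6,5)_7 → 6³ + 6³ + 5³ = 216 + 216 + 125 = 557
557 = (1,4,2,4)_7 → 1³ + 4³ + 2³ + 4³ = 1 + 64 + 8 + 64 = 137
137 = (2,5,4)_7 → 2³ + 5³ + 4³ = 8 + 125 + 64 = 197
197 = (4,0,1)_7 → 4³ + 0³ + 1³ = 64 + 0 + 1 = 65

65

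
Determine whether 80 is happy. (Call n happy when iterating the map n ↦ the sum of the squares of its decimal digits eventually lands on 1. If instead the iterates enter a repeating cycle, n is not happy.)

not happy

80 → 8² + 0² = 64
64 → 6² + 4² = 52
52 → 5² + 2² = 29
29 → 2² + 9² = 85
85 → 8² + 5² = 89
89 → 8² + 9² = 145
145 → 1² + 4² + 5² = 42
42 → 4² + 2² = 20
20 → 2² + 0² = 4
4 → 4² = 16
16 → 1² + 6² = 37
37 → 3² + 7² = 58
58 → 5² + 8² = 89  — 89 already seen; the sequence cycles without reaching 1.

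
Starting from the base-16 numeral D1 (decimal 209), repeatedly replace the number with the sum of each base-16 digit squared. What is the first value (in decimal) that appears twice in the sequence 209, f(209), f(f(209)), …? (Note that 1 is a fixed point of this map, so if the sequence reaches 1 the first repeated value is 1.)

209 = (13,1)_16 → 170
170 = (10,10)_16 → 200
200 = (12,8)_16 → 208
208 = (13,0)_16 → 169
169 = (10,9)_16 → 181
181 = (11,5)_16 → 146
146 = (9,2)_16 → 85
85 = (5,5)_16 → 50
50 = (3,2)_16 → 13
13 = (13)_16 → 169  — 169 already appeared earlier.

169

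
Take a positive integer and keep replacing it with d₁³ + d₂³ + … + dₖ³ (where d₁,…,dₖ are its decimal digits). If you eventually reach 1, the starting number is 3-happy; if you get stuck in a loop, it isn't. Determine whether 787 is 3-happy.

3-happy

787 → 7³ + 8³ + 7³ = 343 + 512 + 343 = 1198
1198 → 1³ + 1³ + 9³ + 8³ = 1 + 1 + 729 + 512 = 1243
1243 → 1³ + 2³ + 4³ + 3³ = 1 + 8 + 64 + 27 = 100
100 → 1³ + 0³ + 0³ = 1 + 0 + 0 = 1  — reached 1.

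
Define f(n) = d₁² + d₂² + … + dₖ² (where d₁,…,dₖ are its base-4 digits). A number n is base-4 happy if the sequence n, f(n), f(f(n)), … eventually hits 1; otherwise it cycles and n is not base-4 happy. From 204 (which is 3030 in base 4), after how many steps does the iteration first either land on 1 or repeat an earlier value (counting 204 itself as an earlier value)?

5

204 = (3,0,3,0)_4 → 3² + 0² + 3² + 0² = 9 + 0 + 9 + 0 = 18
18 = (1,0,2)_4 → 1² + 0² + 2² = 1 + 0 + 4 = 5
5 = (1,1)_4 → 1² + 1² = 1 + 1 = 2
2 = (2)_4 → 2² = 4
4 = (1,0)_4 → 1² + 0² = 1 + 0 = 1  — reached 1.
That took 5 steps.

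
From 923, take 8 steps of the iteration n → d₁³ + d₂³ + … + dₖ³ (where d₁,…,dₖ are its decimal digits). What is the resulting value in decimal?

923 → 9³ + 2³ + 3³ = 764
764 → 7³ + 6³ + 4³ = 623
623 → 6³ + 2³ + 3³ = 251
251 → 2³ + 5³ + 1³ = 134
134 → 1³ + 3³ + 4³ = 92
92 → 9³ + 2³ = 737
737 → 7³ + 3³ + 7³ = 713
713 → 7³ + 1³ + 3³ = 371

371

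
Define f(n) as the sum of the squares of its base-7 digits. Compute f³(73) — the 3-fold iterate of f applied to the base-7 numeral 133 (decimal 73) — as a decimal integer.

17

73 = (1,3,3)_7 → 1² + 3² + 3² = 1 + 9 + 9 = 19
19 = (2,5)_7 → 2² + 5² = 4 + 25 = 29
29 = (4,1)_7 → 4² + 1² = 16 + 1 = 17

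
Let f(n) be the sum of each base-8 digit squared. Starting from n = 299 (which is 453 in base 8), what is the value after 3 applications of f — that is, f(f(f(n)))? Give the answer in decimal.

25

299 = (4,5,3)_8 → 4² + 5² + 3² = 16 + 25 + 9 = 50
50 = (6,2)_8 → 6² + 2² = 36 + 4 = 40
40 = (5,0)_8 → 5² + 0² = 25 + 0 = 25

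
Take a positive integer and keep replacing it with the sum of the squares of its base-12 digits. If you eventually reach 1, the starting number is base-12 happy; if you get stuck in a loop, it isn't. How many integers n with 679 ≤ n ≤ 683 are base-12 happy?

1

679: 679 → 129 → 181 → 11 → 121 → 101 → 89 → 74 → 40 → 25 → 5 → 25  — not base-12 happy
680: 680 → 144 → 1  — base-12 happy
681: 681 → 161 → 27 → 13 → 2 → 4 → 16 → 17 → 26 → 8 → 64 → 41 → 34 → 104 → 128 → 164 → 66 → 61 → 26  — not base-12 happy
682: 682 → 180 → 10 → 100 → 80 → 100  — not base-12 happy
683: 683 → 201 → 98 → 68 → 89 → 74 → 40 → 25 → 5 → 25  — not base-12 happy
base-12 happy: 680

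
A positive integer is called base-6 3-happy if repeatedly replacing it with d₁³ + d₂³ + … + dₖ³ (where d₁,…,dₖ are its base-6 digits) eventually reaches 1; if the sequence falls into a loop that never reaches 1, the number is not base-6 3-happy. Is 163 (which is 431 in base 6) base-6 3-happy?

163 = (4,3,1)_6 → 4³ + 3³ + 1³ = 64 + 27 + 1 = 92
92 = (2,3,2)_6 → 2³ + 3³ + 2³ = 8 + 27 + 8 = 43
43 = (1,1,1)_6 → 1³ + 1³ + 1³ = 1 + 1 + 1 = 3
3 = (3)_6 → 3³ = 27
27 = (4,3)_6 → 4³ + 3³ = 64 + 27 = 91
91 = (2,3,1)_6 → 2³ + 3³ + 1³ = 8 + 27 + 1 = 36
36 = (1,0,0)_6 → 1³ + 0³ + 0³ = 1 + 0 + 0 = 1  — reached 1.

base-6 3-happy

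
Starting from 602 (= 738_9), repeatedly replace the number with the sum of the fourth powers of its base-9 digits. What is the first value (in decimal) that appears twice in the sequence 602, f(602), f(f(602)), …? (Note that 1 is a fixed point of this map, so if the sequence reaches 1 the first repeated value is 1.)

4098

602 = (7,3,8)_9 → 7⁴ + 3⁴ + 8⁴ = 2401 + 81 + 4096 = 6578
6578 = (1,0,0,1,8)_9 → 1⁴ + 0⁴ + 0⁴ + 1⁴ + 8⁴ = 1 + 0 + 0 + 1 + 4096 = 4098
4098 = (5,5,5,3)_9 → 5⁴ + 5⁴ + 5⁴ + 3⁴ = 625 + 625 + 625 + 81 = 1956
1956 = (2,6,1,3)_9 → 2⁴ + 6⁴ + 1⁴ + 3⁴ = 16 + 1296 + 1 + 81 = 1394
1394 = (1,8,1,8)_9 → 1⁴ + 8⁴ + 1⁴ + 8⁴ = 1 + 4096 + 1 + 4096 = 8194
8194 = (1,2,2,1,4)_9 → 1⁴ + 2⁴ + 2⁴ + 1⁴ + 4⁴ = 1 + 16 + 16 + 1 + 256 = 290
290 = (3,5,2)_9 → 3⁴ + 5⁴ + 2⁴ = 81 + 625 + 16 = 722
722 = (8,8,2)_9 → 8⁴ + 8⁴ + 2⁴ = 4096 + 4096 + 16 = 8208
8208 = (1,2,2,3,0)_9 → 1⁴ + 2⁴ + 2⁴ + 3⁴ + 0⁴ = 1 + 16 + 16 + 81 + 0 = 114
114 = (1,3,6)_9 → 1⁴ + 3⁴ + 6⁴ = 1 + 81 + 1296 = 1378
1378 = (1,8,0,1)_9 → 1⁴ + 8⁴ + 0⁴ + 1⁴ = 1 + 4096 + 0 + 1 = 4098  — 4098 already appeared earlier.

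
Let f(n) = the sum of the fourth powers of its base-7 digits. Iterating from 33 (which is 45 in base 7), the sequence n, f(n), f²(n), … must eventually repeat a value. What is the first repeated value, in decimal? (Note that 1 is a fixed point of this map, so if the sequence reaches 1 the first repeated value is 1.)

1923

33 = (4,5)_7 → 4⁴ + 5⁴ = 256 + 625 = 881
881 = (2,3,6,6)_7 → 2⁴ + 3⁴ + 6⁴ + 6⁴ = 16 + 81 + 1296 + 1296 = 2689
2689 = (1,0,5,6,1)_7 → 1⁴ + 0⁴ + 5⁴ + 6⁴ + 1⁴ = 1 + 0 + 625 + 1296 + 1 = 1923
1923 = (5,4,1,5)_7 → 5⁴ + 4⁴ + 1⁴ + 5⁴ = 625 + 256 + 1 + 625 = 1507
1507 = (4,2,5,2)_7 → 4⁴ + 2⁴ + 5⁴ + 2⁴ = 256 + 16 + 625 + 16 = 913
913 = (2,4,4,3)_7 → 2⁴ + 4⁴ + 4⁴ + 3⁴ = 16 + 256 + 256 + 81 = 609
609 = (1,5,3,0)_7 → 1⁴ + 5⁴ + 3⁴ + 0⁴ = 1 + 625 + 81 + 0 = 707
707 = (2,0,3,0)_7 → 2⁴ + 0⁴ + 3⁴ + 0⁴ = 16 + 0 + 81 + 0 = 97
97 = (1,6,6)_7 → 1⁴ + 6⁴ + 6⁴ = 1 + 1296 + 1296 = 2593
2593 = (1,0,3,6,3)_7 → 1⁴ + 0⁴ + 3⁴ + 6⁴ + 3⁴ = 1 + 0 + 81 + 1296 + 81 = 1459
1459 = (4,1,5,3)_7 → 4⁴ + 1⁴ + 5⁴ + 3⁴ = 256 + 1 + 625 + 81 = 963
963 = (2,5,4,4)_7 → 2⁴ + 5⁴ + 4⁴ + 4⁴ = 16 + 625 + 256 + 256 = 1153
1153 = (3,2,3,5)_7 → 3⁴ + 2⁴ + 3⁴ + 5⁴ = 81 + 16 + 81 + 625 = 803
803 = (2,2,2,5)_7 → 2⁴ + 2⁴ + 2⁴ + 5⁴ = 16 + 16 + 16 + 625 = 673
673 = (1,6,5,1)_7 → 1⁴ + 6⁴ + 5⁴ + 1⁴ = 1 + 1296 + 625 + 1 = 1923  — 1923 already appeared earlier.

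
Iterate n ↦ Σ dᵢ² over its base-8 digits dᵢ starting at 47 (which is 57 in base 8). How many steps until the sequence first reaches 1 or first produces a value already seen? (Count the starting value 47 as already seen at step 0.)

7

47 = (5,7)_8 → 5² + 7² = 25 + 49 = 74
74 = (1,1,2)_8 → 1² + 1² + 2² = 1 + 1 + 4 = 6
6 = (6)_8 → 6² = 36
36 = (4,4)_8 → 4² + 4² = 16 + 16 = 32
32 = (4,0)_8 → 4² + 0² = 16 + 0 = 16
16 = (2,0)_8 → 2² + 0² = 4 + 0 = 4
4 = (4)_8 → 4² = 16  — 16 repeats.
That took 7 steps.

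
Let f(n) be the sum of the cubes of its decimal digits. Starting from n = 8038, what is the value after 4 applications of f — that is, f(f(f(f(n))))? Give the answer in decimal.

160

8038 → 8³ + 0³ + 3³ + 8³ = 1051
1051 → 1³ + 0³ + 5³ + 1³ = 127
127 → 1³ + 2³ + 7³ = 352
352 → 3³ + 5³ + 2³ = 160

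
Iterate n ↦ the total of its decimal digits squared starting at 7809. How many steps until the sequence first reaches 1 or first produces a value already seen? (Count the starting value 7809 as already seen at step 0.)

7809 → 7² + 8² + 0² + 9² = 49 + 64 + 0 + 81 = 194
194 → 1² + 9² + 4² = 1 + 81 + 16 = 98
98 → 9² + 8² = 81 + 64 = 145
145 → 1² + 4² + 5² = 1 + 16 + 25 = 42
42 → 4² + 2² = 16 + 4 = 20
20 → 2² + 0² = 4 + 0 = 4
4 → 4² = 16
16 → 1² + 6² = 1 + 36 = 37
37 → 3² + 7² = 9 + 49 = 58
58 → 5² + 8² = 25 + 64 = 89
89 → 8² + 9² = 64 + 81 = 145  — 145 repeats.
That took 11 steps.

11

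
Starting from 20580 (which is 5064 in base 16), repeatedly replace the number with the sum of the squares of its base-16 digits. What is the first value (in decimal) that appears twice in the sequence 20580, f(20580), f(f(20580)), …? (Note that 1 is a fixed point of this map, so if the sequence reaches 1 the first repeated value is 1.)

20580 = (5,0,6,4)_16 → 5² + 0² + 6² + 4² = 77
77 = (4,13)_16 → 4² + 13² = 185
185 = (11,9)_16 → 11² + 9² = 202
202 = (12,10)_16 → 12² + 10² = 244
244 = (15,4)_16 → 15² + 4² = 241
241 = (15,1)_16 → 15² + 1² = 226
226 = (14,2)_16 → 14² + 2² = 200
200 = (12,8)_16 → 12² + 8² = 208
208 = (13,0)_16 → 13² + 0² = 169
169 = (10,9)_16 → 10² + 9² = 181
181 = (11,5)_16 → 11² + 5² = 146
146 = (9,2)_16 → 9² + 2² = 85
85 = (5,5)_16 → 5² + 5² = 50
50 = (3,2)_16 → 3² + 2² = 13
13 = (13)_16 → 13² = 169  — 169 already appeared earlier.

169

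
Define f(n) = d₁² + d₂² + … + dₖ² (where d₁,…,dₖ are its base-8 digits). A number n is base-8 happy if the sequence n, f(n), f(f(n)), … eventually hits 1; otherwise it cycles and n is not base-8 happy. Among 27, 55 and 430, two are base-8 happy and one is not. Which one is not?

55

27: 27 → 18 → 8 → 1  — reaches 1 (base-8 happy)
55: 55 → 85 → 30 → 45 → 50 → 40 → 25 → 10 → 5 → 25  — repeats 25 (not base-8 happy)
430: 430 → 97 → 18 → 8 → 1  — reaches 1 (base-8 happy)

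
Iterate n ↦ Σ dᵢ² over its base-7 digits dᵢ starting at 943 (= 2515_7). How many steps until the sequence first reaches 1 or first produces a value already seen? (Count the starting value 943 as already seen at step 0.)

6

943 = (2,5,1,5)_7 → 2² + 5² + 1² + 5² = 55
55 = (1,0,6)_7 → 1² + 0² + 6² = 37
37 = (5,2)_7 → 5² + 2² = 29
29 = (4,1)_7 → 4² + 1² = 17
17 = (2,3)_7 → 2² + 3² = 13
13 = (1,6)_7 → 1² + 6² = 37  — 37 repeats.
That took 6 steps.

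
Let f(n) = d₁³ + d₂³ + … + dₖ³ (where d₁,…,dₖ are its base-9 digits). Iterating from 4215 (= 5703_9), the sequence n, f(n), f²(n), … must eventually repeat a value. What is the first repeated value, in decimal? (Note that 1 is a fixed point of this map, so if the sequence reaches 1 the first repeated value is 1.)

4215 = (5,7,0,3)_9 → 495
495 = (6,1,0)_9 → 217
217 = (2,6,1)_9 → 225
225 = (2,7,0)_9 → 351
351 = (4,3,0)_9 → 91
91 = (1,1,1)_9 → 3
3 = (3)_9 → 27
27 = (3,0)_9 → 27  — 27 already appeared earlier.

27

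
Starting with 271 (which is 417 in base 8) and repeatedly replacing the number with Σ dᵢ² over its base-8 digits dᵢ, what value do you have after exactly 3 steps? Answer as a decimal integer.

271 = (4,1,7)_8 → 4² + 1² + 7² = 16 + 1 + 49 = 66
66 = (1,0,2)_8 → 1² + 0² + 2² = 1 + 0 + 4 = 5
5 = (5)_8 → 5² = 25

25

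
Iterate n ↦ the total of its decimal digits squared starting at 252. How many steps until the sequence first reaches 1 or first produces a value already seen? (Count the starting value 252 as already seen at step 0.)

252 → 33
33 → 18
18 → 65
65 → 61
61 → 37
37 → 58
58 → 89
89 → 145
145 → 42
42 → 20
20 → 4
4 → 16
16 → 37  — 37 repeats.
That took 13 steps.

13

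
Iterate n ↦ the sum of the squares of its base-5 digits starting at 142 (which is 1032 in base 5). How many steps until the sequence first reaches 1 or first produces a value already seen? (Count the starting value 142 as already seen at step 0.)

6

142 = (1,0,3,2)_5 → 1² + 0² + 3² + 2² = 14
14 = (2,4)_5 → 2² + 4² = 20
20 = (4,0)_5 → 4² + 0² = 16
16 = (3,1)_5 → 3² + 1² = 10
10 = (2,0)_5 → 2² + 0² = 4
4 = (4)_5 → 4² = 16  — 16 repeats.
That took 6 steps.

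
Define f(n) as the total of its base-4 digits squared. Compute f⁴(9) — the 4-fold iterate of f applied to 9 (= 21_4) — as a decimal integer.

9 = (2,1)_4 → 5
5 = (1,1)_4 → 2
2 = (2)_4 → 4
4 = (1,0)_4 → 1

1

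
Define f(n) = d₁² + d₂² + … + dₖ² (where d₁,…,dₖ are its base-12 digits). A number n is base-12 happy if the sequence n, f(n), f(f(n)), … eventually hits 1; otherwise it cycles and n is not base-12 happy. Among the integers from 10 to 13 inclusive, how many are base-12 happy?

1

10: 10 → 100 → 80 → 100  — not base-12 happy
11: 11 → 121 → 101 → 89 → 74 → 40 → 25 → 5 → 25  — not base-12 happy
12: 12 → 1  — base-12 happy
13: 13 → 2 → 4 → 16 → 17 → 26 → 8 → 64 → 41 → 34 → 104 → 128 → 164 → 66 → 61 → 26  — not base-12 happy
base-12 happy: 12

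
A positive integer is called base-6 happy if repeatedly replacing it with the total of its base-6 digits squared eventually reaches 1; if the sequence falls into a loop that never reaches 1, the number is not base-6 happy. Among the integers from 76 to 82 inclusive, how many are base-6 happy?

76: 76 → 20 → 13 → 5 → 25 → 17 → 29 → 41 → 26 → 20  — not base-6 happy
77: 77 → 29 → 41 → 26 → 20 → 13 → 5 → 25 → 17 → 29  — not base-6 happy
78: 78 → 5 → 25 → 17 → 29 → 41 → 26 → 20 → 13 → 5  — not base-6 happy
79: 79 → 6 → 1  — base-6 happy
80: 80 → 9 → 10 → 17 → 29 → 41 → 26 → 20 → 13 → 5 → 25 → 17  — not base-6 happy
81: 81 → 14 → 8 → 5 → 25 → 17 → 29 → 41 → 26 → 20 → 13 → 5  — not base-6 happy
82: 82 → 21 → 18 → 9 → 10 → 17 → 29 → 41 → 26 → 20 → 13 → 5 → 25 → 17  — not base-6 happy
base-6 happy: 79

1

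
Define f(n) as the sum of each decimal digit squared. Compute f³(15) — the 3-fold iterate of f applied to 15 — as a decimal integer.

16

15 → 1² + 5² = 1 + 25 = 26
26 → 2² + 6² = 4 + 36 = 40
40 → 4² + 0² = 16 + 0 = 16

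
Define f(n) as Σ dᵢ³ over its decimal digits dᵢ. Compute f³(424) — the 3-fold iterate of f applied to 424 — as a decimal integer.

136

424 → 4³ + 2³ + 4³ = 136
136 → 1³ + 3³ + 6³ = 244
244 → 2³ + 4³ + 4³ = 136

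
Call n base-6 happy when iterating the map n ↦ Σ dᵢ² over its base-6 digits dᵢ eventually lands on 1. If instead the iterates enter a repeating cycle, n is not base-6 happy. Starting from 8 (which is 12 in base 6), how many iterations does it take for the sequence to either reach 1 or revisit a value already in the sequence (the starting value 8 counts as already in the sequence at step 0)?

8 = (1,2)_6 → 1² + 2² = 5
5 = (5)_6 → 5² = 25
25 = (4,1)_6 → 4² + 1² = 17
17 = (2,5)_6 → 2² + 5² = 29
29 = (4,5)_6 → 4² + 5² = 41
41 = (1,0,5)_6 → 1² + 0² + 5² = 26
26 = (4,2)_6 → 4² + 2² = 20
20 = (3,2)_6 → 3² + 2² = 13
13 = (2,1)_6 → 2² + 1² = 5  — 5 repeats.
That took 9 steps.

9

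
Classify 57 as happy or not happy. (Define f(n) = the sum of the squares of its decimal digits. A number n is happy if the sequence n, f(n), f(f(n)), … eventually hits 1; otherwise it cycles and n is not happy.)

not happy

57 → 5² + 7² = 74
74 → 7² + 4² = 65
65 → 6² + 5² = 61
61 → 6² + 1² = 37
37 → 3² + 7² = 58
58 → 5² + 8² = 89
89 → 8² + 9² = 145
145 → 1² + 4² + 5² = 42
42 → 4² + 2² = 20
20 → 2² + 0² = 4
4 → 4² = 16
16 → 1² + 6² = 37  — 37 already seen; the sequence cycles without reaching 1.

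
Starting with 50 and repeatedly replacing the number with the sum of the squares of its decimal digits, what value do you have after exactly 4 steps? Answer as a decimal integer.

89

50 → 5² + 0² = 25
25 → 2² + 5² = 29
29 → 2² + 9² = 85
85 → 8² + 5² = 89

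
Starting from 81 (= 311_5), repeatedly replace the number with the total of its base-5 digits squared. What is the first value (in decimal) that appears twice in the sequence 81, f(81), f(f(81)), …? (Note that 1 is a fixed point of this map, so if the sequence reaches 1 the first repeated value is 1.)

81 = (3,1,1)_5 → 11
11 = (2,1)_5 → 5
5 = (1,0)_5 → 1  — reached the fixed point 1.
1 → 1, so 1 is the first repeated value.

1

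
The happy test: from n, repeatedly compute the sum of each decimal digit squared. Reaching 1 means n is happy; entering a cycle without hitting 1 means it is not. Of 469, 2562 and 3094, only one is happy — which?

469

469: 469 → 133 → 19 → 82 → 68 → 100 → 1  — reaches 1 (happy)
2562: 2562 → 69 → 117 → 51 → 26 → 40 → 16 → 37 → 58 → 89 → 145 → 42 → 20 → 4 → 16  — repeats 16 (not happy)
3094: 3094 → 106 → 37 → 58 → 89 → 145 → 42 → 20 → 4 → 16 → 37  — repeats 37 (not happy)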